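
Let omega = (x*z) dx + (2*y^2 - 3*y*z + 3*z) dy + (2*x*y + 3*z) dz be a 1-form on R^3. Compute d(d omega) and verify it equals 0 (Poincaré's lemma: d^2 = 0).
d(d omega) = 0

Step 1: d omega = sum_{i<j} (∂f_j/∂x_i - ∂f_i/∂x_j) dx_i ∧ dx_j:
  coeff of dx ∧ dy: 0
  coeff of dx ∧ dz: -x + 2*y
  coeff of dy ∧ dz: 2*x + 3*y - 3
Step 2: Apply d again to each 2-form coefficient. The only possible 3-form in R^3 is dx ∧ dy ∧ dz, with coefficient
  ∂(coeff of dy∧dz)/∂x - ∂(coeff of dx∧dz)/∂y + ∂(coeff of dx∧dy)/∂z
  = ∂/∂x (2*x + 3*y - 3) - ∂/∂y (-x + 2*y) + ∂/∂z (0).
Each of these terms simplifies to sums of mixed partials that cancel in pairs. The result is 0 (by equality of mixed partials for smooth functions — Schwarz / Clairaut).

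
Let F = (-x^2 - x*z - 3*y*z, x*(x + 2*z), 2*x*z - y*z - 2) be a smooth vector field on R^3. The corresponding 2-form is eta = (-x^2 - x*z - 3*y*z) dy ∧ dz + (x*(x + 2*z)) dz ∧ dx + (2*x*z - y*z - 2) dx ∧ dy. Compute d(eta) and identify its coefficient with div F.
d(eta) = (-y - z) dx ∧ dy ∧ dz; div F = -y - z

For a 2-form in R^3 of the form above, applying d gives a 3-form with coefficient ∂P/∂x + ∂Q/∂y + ∂R/∂z:
  ∂P/∂x = -2*x - z
  ∂Q/∂y = 0
  ∂R/∂z = 2*x - y
Sum = -y - z, which is exactly div F.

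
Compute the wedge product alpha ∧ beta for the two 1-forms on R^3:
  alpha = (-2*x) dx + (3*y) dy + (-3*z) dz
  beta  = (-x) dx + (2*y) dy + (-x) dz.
alpha ∧ beta = (-x*y) dx ∧ dy + (x*(2*x - 3*z)) dx ∧ dz + (3*y*(-x + 2*z)) dy ∧ dz

Distribute the wedge, using dx_i ∧ dx_j = -dx_j ∧ dx_i and dx_i ∧ dx_i = 0. For each pair (i, j) with i < j, the coefficient of dx_i ∧ dx_j in alpha ∧ beta is (alpha_i * beta_j - alpha_j * beta_i). Collecting: alpha ∧ beta = (-x*y) dx ∧ dy + (x*(2*x - 3*z)) dx ∧ dz + (3*y*(-x + 2*z)) dy ∧ dz.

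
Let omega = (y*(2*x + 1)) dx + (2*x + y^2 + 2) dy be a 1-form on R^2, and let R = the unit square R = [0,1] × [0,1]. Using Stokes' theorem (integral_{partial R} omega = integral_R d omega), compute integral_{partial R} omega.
integral_(partial R) omega = 0

Stokes: integral_partial_R omega = integral_R d omega with d omega = (∂Q/∂x - ∂P/∂y) dx ∧ dy.
  ∂Q/∂x = 2
  ∂P/∂y = 2*x + 1
  integrand = ∂Q/∂x - ∂P/∂y = 1 - 2*x.
Integrating over R: integral_0^1 integral_0^1 (1 - 2*x) dx dy = 0.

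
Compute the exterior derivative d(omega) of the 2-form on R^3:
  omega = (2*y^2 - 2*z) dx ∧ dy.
d(omega) = (-2) dx ∧ dy ∧ dz

For a 2-form omega = sum_{i<j} g_{ij} dx_i ∧ dx_j, the exterior derivative is
  d(omega) = sum_{i<j} d(g_{ij}) ∧ dx_i ∧ dx_j = sum_{i<j, k} (∂g_{ij}/∂x_k) dx_k ∧ dx_i ∧ dx_j.
Expand each term, using dx_k ∧ dx_i ∧ dx_j = sgn(permutation) dx_{(a)} ∧ dx_{(b)} ∧ dx_{(c)} with (a < b < c) sorted:
  d(2*y^2 - 2*z) includes (∂/∂z)(2*y^2 - 2*z) dz = (-2) dz, which multiplied by dx ∧ dy gives (-2) dx ∧ dy ∧ dz
Collecting like 3-forms: d(omega) = (-2) dx ∧ dy ∧ dz.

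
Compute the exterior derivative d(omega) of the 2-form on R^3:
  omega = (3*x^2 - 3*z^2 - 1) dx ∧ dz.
d(omega) = 0

For a 2-form omega = sum_{i<j} g_{ij} dx_i ∧ dx_j, the exterior derivative is
  d(omega) = sum_{i<j} d(g_{ij}) ∧ dx_i ∧ dx_j = sum_{i<j, k} (∂g_{ij}/∂x_k) dx_k ∧ dx_i ∧ dx_j.
Expand each term, using dx_k ∧ dx_i ∧ dx_j = sgn(permutation) dx_{(a)} ∧ dx_{(b)} ∧ dx_{(c)} with (a < b < c) sorted:

Collecting like 3-forms: d(omega) = 0.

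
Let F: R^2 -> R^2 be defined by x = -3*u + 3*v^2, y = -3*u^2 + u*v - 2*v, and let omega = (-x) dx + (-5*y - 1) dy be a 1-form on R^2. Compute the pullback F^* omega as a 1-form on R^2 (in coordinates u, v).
F^* omega = (-90*u^3 + 45*u^2*v - 5*u*v^2 - 60*u*v - 3*u + 19*v^2 - v) du + (15*u^3 - 5*u^2*v - 30*u^2 + 38*u*v - u - 18*v^3 - 20*v + 2) dv

Using F^*(f dg) = (f ∘ F) d(g ∘ F), substitute each coordinate x_i by F_i(u, v) in f_i, and replace dx_i by d F_i = (∂F_i/∂u) du + (∂F_i/∂v) dv.
  For the x component: f_1(F) = 3*u - 3*v^2; d F_1 = (-3) du + (6*v) dv
  For the y component: f_2(F) = 15*u^2 - 5*u*v + 10*v - 1; d F_2 = (-6*u + v) du + (u - 2) dv
Combining and collecting du, dv coefficients:
  coeff of du: -90*u^3 + 45*u^2*v - 5*u*v^2 - 60*u*v - 3*u + 19*v^2 - v
  coeff of dv: 15*u^3 - 5*u^2*v - 30*u^2 + 38*u*v - u - 18*v^3 - 20*v + 2
F^* omega = (-90*u^3 + 45*u^2*v - 5*u*v^2 - 60*u*v - 3*u + 19*v^2 - v) du + (15*u^3 - 5*u^2*v - 30*u^2 + 38*u*v - u - 18*v^3 - 20*v + 2) dv.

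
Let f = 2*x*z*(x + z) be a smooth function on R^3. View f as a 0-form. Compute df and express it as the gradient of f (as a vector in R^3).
df = (2*z*(2*x + z)) dx + (0) dy + (2*x*(x + 2*z)) dz; grad f = (2*z*(2*x + z), 0, 2*x*(x + 2*z))

For a 0-form f, d f = (∂f/∂x) dx + (∂f/∂y) dy + (∂f/∂z) dz. The components of the vector representation are exactly the entries of grad f in Cartesian coordinates:
  ∂f/∂x = 2*z*(2*x + z)
  ∂f/∂y = 0
  ∂f/∂z = 2*x*(x + 2*z).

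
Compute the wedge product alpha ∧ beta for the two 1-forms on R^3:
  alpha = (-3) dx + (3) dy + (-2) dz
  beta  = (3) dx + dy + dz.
alpha ∧ beta = (-12) dx ∧ dy + (3) dx ∧ dz + (5) dy ∧ dz

Distribute the wedge, using dx_i ∧ dx_j = -dx_j ∧ dx_i and dx_i ∧ dx_i = 0. For each pair (i, j) with i < j, the coefficient of dx_i ∧ dx_j in alpha ∧ beta is (alpha_i * beta_j - alpha_j * beta_i). Collecting: alpha ∧ beta = (-12) dx ∧ dy + (3) dx ∧ dz + (5) dy ∧ dz.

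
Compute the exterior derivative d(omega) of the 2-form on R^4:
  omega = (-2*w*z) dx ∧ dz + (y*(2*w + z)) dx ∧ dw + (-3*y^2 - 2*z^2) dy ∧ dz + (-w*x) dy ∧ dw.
d(omega) = (-y - 2*z) dx ∧ dz ∧ dw + (-3*w - z) dx ∧ dy ∧ dw

For a 2-form omega = sum_{i<j} g_{ij} dx_i ∧ dx_j, the exterior derivative is
  d(omega) = sum_{i<j} d(g_{ij}) ∧ dx_i ∧ dx_j = sum_{i<j, k} (∂g_{ij}/∂x_k) dx_k ∧ dx_i ∧ dx_j.
Expand each term, using dx_k ∧ dx_i ∧ dx_j = sgn(permutation) dx_{(a)} ∧ dx_{(b)} ∧ dx_{(c)} with (a < b < c) sorted:
  d(-2*w*z) includes (∂/∂w)(-2*w*z) dw = (-2*z) dw, which multiplied by dx ∧ dz gives (-2*z) dx ∧ dz ∧ dw
  d(y*(2*w + z)) includes (∂/∂y)(y*(2*w + z)) dy = (2*w + z) dy, which multiplied by dx ∧ dw gives (-2*w - z) dx ∧ dy ∧ dw
  d(y*(2*w + z)) includes (∂/∂z)(y*(2*w + z)) dz = (y) dz, which multiplied by dx ∧ dw gives (-y) dx ∧ dz ∧ dw
  d(-w*x) includes (∂/∂x)(-w*x) dx = (-w) dx, which multiplied by dy ∧ dw gives (-w) dx ∧ dy ∧ dw
Collecting like 3-forms: d(omega) = (-y - 2*z) dx ∧ dz ∧ dw + (-3*w - z) dx ∧ dy ∧ dw.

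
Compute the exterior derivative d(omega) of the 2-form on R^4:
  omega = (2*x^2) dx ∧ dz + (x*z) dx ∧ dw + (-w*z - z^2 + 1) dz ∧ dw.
d(omega) = (-x) dx ∧ dz ∧ dw

For a 2-form omega = sum_{i<j} g_{ij} dx_i ∧ dx_j, the exterior derivative is
  d(omega) = sum_{i<j} d(g_{ij}) ∧ dx_i ∧ dx_j = sum_{i<j, k} (∂g_{ij}/∂x_k) dx_k ∧ dx_i ∧ dx_j.
Expand each term, using dx_k ∧ dx_i ∧ dx_j = sgn(permutation) dx_{(a)} ∧ dx_{(b)} ∧ dx_{(c)} with (a < b < c) sorted:
  d(x*z) includes (∂/∂z)(x*z) dz = (x) dz, which multiplied by dx ∧ dw gives (-x) dx ∧ dz ∧ dw
Collecting like 3-forms: d(omega) = (-x) dx ∧ dz ∧ dw.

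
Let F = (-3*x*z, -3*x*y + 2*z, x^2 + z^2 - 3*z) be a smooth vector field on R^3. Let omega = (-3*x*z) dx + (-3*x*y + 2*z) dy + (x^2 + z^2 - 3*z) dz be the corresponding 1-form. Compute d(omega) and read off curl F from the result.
d(omega) = (-2) dy ∧ dz + (-5*x) dz ∧ dx + (-3*y) dx ∧ dy; curl F = (-2, -5*x, -3*y)

d omega = sum_{i<j} (∂f_j/∂x_i - ∂f_i/∂x_j) dx_i ∧ dx_j. Under the identification (dy ∧ dz, dz ∧ dx, dx ∧ dy) ↔ (e_x, e_y, e_z), the coefficients are exactly the components of curl F. Compute:
  ∂R/∂y - ∂Q/∂z = (0) - (2) = -2
  ∂P/∂z - ∂R/∂x = (-3*x) - (2*x) = -5*x
  ∂Q/∂x - ∂P/∂y = (-3*y) - (0) = -3*y.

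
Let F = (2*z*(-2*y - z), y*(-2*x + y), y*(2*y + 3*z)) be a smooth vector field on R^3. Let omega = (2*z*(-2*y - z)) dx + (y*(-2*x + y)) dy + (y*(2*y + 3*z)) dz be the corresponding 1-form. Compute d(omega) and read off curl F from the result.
d(omega) = (4*y + 3*z) dy ∧ dz + (-4*y - 4*z) dz ∧ dx + (-2*y + 4*z) dx ∧ dy; curl F = (4*y + 3*z, -4*y - 4*z, -2*y + 4*z)

d omega = sum_{i<j} (∂f_j/∂x_i - ∂f_i/∂x_j) dx_i ∧ dx_j. Under the identification (dy ∧ dz, dz ∧ dx, dx ∧ dy) ↔ (e_x, e_y, e_z), the coefficients are exactly the components of curl F. Compute:
  ∂R/∂y - ∂Q/∂z = (4*y + 3*z) - (0) = 4*y + 3*z
  ∂P/∂z - ∂R/∂x = (-4*y - 4*z) - (0) = -4*y - 4*z
  ∂Q/∂x - ∂P/∂y = (-2*y) - (-4*z) = -2*y + 4*z.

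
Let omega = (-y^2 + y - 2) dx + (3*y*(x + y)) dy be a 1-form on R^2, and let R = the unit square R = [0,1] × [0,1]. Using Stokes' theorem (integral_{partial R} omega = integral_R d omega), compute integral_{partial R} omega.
integral_(partial R) omega = 3/2

Stokes: integral_partial_R omega = integral_R d omega with d omega = (∂Q/∂x - ∂P/∂y) dx ∧ dy.
  ∂Q/∂x = 3*y
  ∂P/∂y = 1 - 2*y
  integrand = ∂Q/∂x - ∂P/∂y = 5*y - 1.
Integrating over R: integral_0^1 integral_0^1 (5*y - 1) dx dy = 3/2.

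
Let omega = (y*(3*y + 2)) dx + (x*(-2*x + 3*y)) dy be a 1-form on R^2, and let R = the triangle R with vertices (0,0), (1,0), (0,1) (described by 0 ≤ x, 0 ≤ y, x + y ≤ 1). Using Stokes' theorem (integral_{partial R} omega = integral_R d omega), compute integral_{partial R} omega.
integral_(partial R) omega = -13/6

Stokes: integral_partial_R omega = integral_R d omega with d omega = (∂Q/∂x - ∂P/∂y) dx ∧ dy.
  ∂Q/∂x = -4*x + 3*y
  ∂P/∂y = 6*y + 2
  integrand = ∂Q/∂x - ∂P/∂y = -4*x - 3*y - 2.
Integrating over R: integral_0^1 integral_0^{1-x} (-4*x - 3*y - 2) dy dx = -13/6.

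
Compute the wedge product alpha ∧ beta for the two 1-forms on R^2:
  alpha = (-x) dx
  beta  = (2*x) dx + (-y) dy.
alpha ∧ beta = (x*y) dx ∧ dy

Distribute the wedge, using dx_i ∧ dx_j = -dx_j ∧ dx_i and dx_i ∧ dx_i = 0. For each pair (i, j) with i < j, the coefficient of dx_i ∧ dx_j in alpha ∧ beta is (alpha_i * beta_j - alpha_j * beta_i). Collecting: alpha ∧ beta = (x*y) dx ∧ dy.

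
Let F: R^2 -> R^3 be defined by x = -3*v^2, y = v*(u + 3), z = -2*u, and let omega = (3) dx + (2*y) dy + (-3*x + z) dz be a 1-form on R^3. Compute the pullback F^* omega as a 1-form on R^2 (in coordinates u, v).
F^* omega = (2*u*v^2 + 4*u - 12*v^2) du + (2*u*v*(u + 6)) dv

Using F^*(f dg) = (f ∘ F) d(g ∘ F), substitute each coordinate x_i by F_i(u, v) in f_i, and replace dx_i by d F_i = (∂F_i/∂u) du + (∂F_i/∂v) dv.
  For the x component: f_1(F) = 3; d F_1 = (0) du + (-6*v) dv
  For the y component: f_2(F) = 2*v*(u + 3); d F_2 = (v) du + (u + 3) dv
  For the z component: f_3(F) = -2*u + 9*v^2; d F_3 = (-2) du + (0) dv
Combining and collecting du, dv coefficients:
  coeff of du: 2*u*v^2 + 4*u - 12*v^2
  coeff of dv: 2*u*v*(u + 6)
F^* omega = (2*u*v^2 + 4*u - 12*v^2) du + (2*u*v*(u + 6)) dv.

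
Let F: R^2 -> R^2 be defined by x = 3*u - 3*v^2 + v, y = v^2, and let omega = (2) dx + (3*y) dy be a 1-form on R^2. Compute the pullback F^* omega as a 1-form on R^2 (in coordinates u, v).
F^* omega = (6) du + (6*v^3 - 12*v + 2) dv

Using F^*(f dg) = (f ∘ F) d(g ∘ F), substitute each coordinate x_i by F_i(u, v) in f_i, and replace dx_i by d F_i = (∂F_i/∂u) du + (∂F_i/∂v) dv.
  For the x component: f_1(F) = 2; d F_1 = (3) du + (1 - 6*v) dv
  For the y component: f_2(F) = 3*v^2; d F_2 = (0) du + (2*v) dv
Combining and collecting du, dv coefficients:
  coeff of du: 6
  coeff of dv: 6*v^3 - 12*v + 2
F^* omega = (6) du + (6*v^3 - 12*v + 2) dv.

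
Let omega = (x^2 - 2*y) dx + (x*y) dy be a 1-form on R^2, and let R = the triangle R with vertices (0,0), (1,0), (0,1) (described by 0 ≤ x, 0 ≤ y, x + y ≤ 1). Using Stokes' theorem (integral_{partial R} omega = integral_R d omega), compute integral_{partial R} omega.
integral_(partial R) omega = 7/6

Stokes: integral_partial_R omega = integral_R d omega with d omega = (∂Q/∂x - ∂P/∂y) dx ∧ dy.
  ∂Q/∂x = y
  ∂P/∂y = -2
  integrand = ∂Q/∂x - ∂P/∂y = y + 2.
Integrating over R: integral_0^1 integral_0^{1-x} (y + 2) dy dx = 7/6.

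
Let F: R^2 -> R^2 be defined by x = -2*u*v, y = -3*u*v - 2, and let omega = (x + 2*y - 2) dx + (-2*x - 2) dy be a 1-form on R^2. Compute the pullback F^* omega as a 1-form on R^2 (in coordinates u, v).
F^* omega = (2*v*(2*u*v + 9)) du + (2*u*(2*u*v + 9)) dv

Using F^*(f dg) = (f ∘ F) d(g ∘ F), substitute each coordinate x_i by F_i(u, v) in f_i, and replace dx_i by d F_i = (∂F_i/∂u) du + (∂F_i/∂v) dv.
  For the x component: f_1(F) = -8*u*v - 6; d F_1 = (-2*v) du + (-2*u) dv
  For the y component: f_2(F) = 4*u*v - 2; d F_2 = (-3*v) du + (-3*u) dv
Combining and collecting du, dv coefficients:
  coeff of du: 2*v*(2*u*v + 9)
  coeff of dv: 2*u*(2*u*v + 9)
F^* omega = (2*v*(2*u*v + 9)) du + (2*u*(2*u*v + 9)) dv.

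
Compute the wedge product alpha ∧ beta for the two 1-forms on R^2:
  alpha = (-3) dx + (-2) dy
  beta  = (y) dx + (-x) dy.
alpha ∧ beta = (3*x + 2*y) dx ∧ dy

Distribute the wedge, using dx_i ∧ dx_j = -dx_j ∧ dx_i and dx_i ∧ dx_i = 0. For each pair (i, j) with i < j, the coefficient of dx_i ∧ dx_j in alpha ∧ beta is (alpha_i * beta_j - alpha_j * beta_i). Collecting: alpha ∧ beta = (3*x + 2*y) dx ∧ dy.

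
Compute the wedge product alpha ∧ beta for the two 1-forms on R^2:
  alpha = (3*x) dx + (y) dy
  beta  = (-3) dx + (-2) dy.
alpha ∧ beta = (-6*x + 3*y) dx ∧ dy

Distribute the wedge, using dx_i ∧ dx_j = -dx_j ∧ dx_i and dx_i ∧ dx_i = 0. For each pair (i, j) with i < j, the coefficient of dx_i ∧ dx_j in alpha ∧ beta is (alpha_i * beta_j - alpha_j * beta_i). Collecting: alpha ∧ beta = (-6*x + 3*y) dx ∧ dy.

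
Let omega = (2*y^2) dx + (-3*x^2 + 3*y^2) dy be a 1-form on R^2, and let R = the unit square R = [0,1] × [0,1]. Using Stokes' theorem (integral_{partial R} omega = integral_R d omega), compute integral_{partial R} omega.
integral_(partial R) omega = -5

Stokes: integral_partial_R omega = integral_R d omega with d omega = (∂Q/∂x - ∂P/∂y) dx ∧ dy.
  ∂Q/∂x = -6*x
  ∂P/∂y = 4*y
  integrand = ∂Q/∂x - ∂P/∂y = -6*x - 4*y.
Integrating over R: integral_0^1 integral_0^1 (-6*x - 4*y) dx dy = -5.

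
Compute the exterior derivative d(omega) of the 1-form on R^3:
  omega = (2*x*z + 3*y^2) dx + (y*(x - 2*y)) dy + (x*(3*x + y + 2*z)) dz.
d(omega) = (-5*y) dx ∧ dy + (4*x + y + 2*z) dx ∧ dz + (x) dy ∧ dz

For a 1-form omega = sum_i f_i dx_i, the exterior derivative is
  d(omega) = sum_{i < j} (∂f_j/∂x_i - ∂f_i/∂x_j) dx_i ∧ dx_j.
  coefficient of dx ∧ dy: ∂f_2/∂x - ∂f_1/∂y = ∂(y*(x - 2*y))/∂x - ∂(2*x*z + 3*y^2)/∂y = -5*y
  coefficient of dx ∧ dz: ∂f_3/∂x - ∂f_1/∂z = ∂(x*(3*x + y + 2*z))/∂x - ∂(2*x*z + 3*y^2)/∂z = 4*x + y + 2*z
  coefficient of dy ∧ dz: ∂f_3/∂y - ∂f_2/∂z = ∂(x*(3*x + y + 2*z))/∂y - ∂(y*(x - 2*y))/∂z = x
Assembling: d(omega) = (-5*y) dx ∧ dy + (4*x + y + 2*z) dx ∧ dz + (x) dy ∧ dz.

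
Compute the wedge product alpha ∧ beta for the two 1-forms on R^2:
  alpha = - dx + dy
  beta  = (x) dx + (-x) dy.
alpha ∧ beta = 0

Distribute the wedge, using dx_i ∧ dx_j = -dx_j ∧ dx_i and dx_i ∧ dx_i = 0. For each pair (i, j) with i < j, the coefficient of dx_i ∧ dx_j in alpha ∧ beta is (alpha_i * beta_j - alpha_j * beta_i). Collecting: alpha ∧ beta = 0.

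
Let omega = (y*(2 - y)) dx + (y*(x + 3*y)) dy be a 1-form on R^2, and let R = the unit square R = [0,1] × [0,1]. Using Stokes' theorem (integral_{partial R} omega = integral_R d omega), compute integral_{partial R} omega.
integral_(partial R) omega = -1/2

Stokes: integral_partial_R omega = integral_R d omega with d omega = (∂Q/∂x - ∂P/∂y) dx ∧ dy.
  ∂Q/∂x = y
  ∂P/∂y = 2 - 2*y
  integrand = ∂Q/∂x - ∂P/∂y = 3*y - 2.
Integrating over R: integral_0^1 integral_0^1 (3*y - 2) dx dy = -1/2.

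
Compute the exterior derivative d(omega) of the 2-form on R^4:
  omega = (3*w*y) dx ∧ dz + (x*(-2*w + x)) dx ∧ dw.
d(omega) = (-3*w) dx ∧ dy ∧ dz + (3*y) dx ∧ dz ∧ dw

For a 2-form omega = sum_{i<j} g_{ij} dx_i ∧ dx_j, the exterior derivative is
  d(omega) = sum_{i<j} d(g_{ij}) ∧ dx_i ∧ dx_j = sum_{i<j, k} (∂g_{ij}/∂x_k) dx_k ∧ dx_i ∧ dx_j.
Expand each term, using dx_k ∧ dx_i ∧ dx_j = sgn(permutation) dx_{(a)} ∧ dx_{(b)} ∧ dx_{(c)} with (a < b < c) sorted:
  d(3*w*y) includes (∂/∂y)(3*w*y) dy = (3*w) dy, which multiplied by dx ∧ dz gives (-3*w) dx ∧ dy ∧ dz
  d(3*w*y) includes (∂/∂w)(3*w*y) dw = (3*y) dw, which multiplied by dx ∧ dz gives (3*y) dx ∧ dz ∧ dw
Collecting like 3-forms: d(omega) = (-3*w) dx ∧ dy ∧ dz + (3*y) dx ∧ dz ∧ dw.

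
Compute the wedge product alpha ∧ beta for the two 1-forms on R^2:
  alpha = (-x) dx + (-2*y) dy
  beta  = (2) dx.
alpha ∧ beta = (4*y) dx ∧ dy

Distribute the wedge, using dx_i ∧ dx_j = -dx_j ∧ dx_i and dx_i ∧ dx_i = 0. For each pair (i, j) with i < j, the coefficient of dx_i ∧ dx_j in alpha ∧ beta is (alpha_i * beta_j - alpha_j * beta_i). Collecting: alpha ∧ beta = (4*y) dx ∧ dy.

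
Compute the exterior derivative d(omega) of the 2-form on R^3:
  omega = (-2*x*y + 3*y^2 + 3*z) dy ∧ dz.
d(omega) = (-2*y) dx ∧ dy ∧ dz

For a 2-form omega = sum_{i<j} g_{ij} dx_i ∧ dx_j, the exterior derivative is
  d(omega) = sum_{i<j} d(g_{ij}) ∧ dx_i ∧ dx_j = sum_{i<j, k} (∂g_{ij}/∂x_k) dx_k ∧ dx_i ∧ dx_j.
Expand each term, using dx_k ∧ dx_i ∧ dx_j = sgn(permutation) dx_{(a)} ∧ dx_{(b)} ∧ dx_{(c)} with (a < b < c) sorted:
  d(-2*x*y + 3*y^2 + 3*z) includes (∂/∂x)(-2*x*y + 3*y^2 + 3*z) dx = (-2*y) dx, which multiplied by dy ∧ dz gives (-2*y) dx ∧ dy ∧ dz
Collecting like 3-forms: d(omega) = (-2*y) dx ∧ dy ∧ dz.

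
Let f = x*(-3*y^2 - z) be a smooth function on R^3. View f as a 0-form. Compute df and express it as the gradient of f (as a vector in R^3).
df = (-3*y^2 - z) dx + (-6*x*y) dy + (-x) dz; grad f = (-3*y^2 - z, -6*x*y, -x)

For a 0-form f, d f = (∂f/∂x) dx + (∂f/∂y) dy + (∂f/∂z) dz. The components of the vector representation are exactly the entries of grad f in Cartesian coordinates:
  ∂f/∂x = -3*y^2 - z
  ∂f/∂y = -6*x*y
  ∂f/∂z = -x.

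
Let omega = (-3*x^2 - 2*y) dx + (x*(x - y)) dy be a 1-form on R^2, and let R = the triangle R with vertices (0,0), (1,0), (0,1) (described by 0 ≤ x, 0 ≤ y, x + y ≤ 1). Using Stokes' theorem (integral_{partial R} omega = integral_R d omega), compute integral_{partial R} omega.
integral_(partial R) omega = 7/6

Stokes: integral_partial_R omega = integral_R d omega with d omega = (∂Q/∂x - ∂P/∂y) dx ∧ dy.
  ∂Q/∂x = 2*x - y
  ∂P/∂y = -2
  integrand = ∂Q/∂x - ∂P/∂y = 2*x - y + 2.
Integrating over R: integral_0^1 integral_0^{1-x} (2*x - y + 2) dy dx = 7/6.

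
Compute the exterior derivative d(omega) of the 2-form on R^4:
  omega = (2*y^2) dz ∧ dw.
d(omega) = (4*y) dy ∧ dz ∧ dw

For a 2-form omega = sum_{i<j} g_{ij} dx_i ∧ dx_j, the exterior derivative is
  d(omega) = sum_{i<j} d(g_{ij}) ∧ dx_i ∧ dx_j = sum_{i<j, k} (∂g_{ij}/∂x_k) dx_k ∧ dx_i ∧ dx_j.
Expand each term, using dx_k ∧ dx_i ∧ dx_j = sgn(permutation) dx_{(a)} ∧ dx_{(b)} ∧ dx_{(c)} with (a < b < c) sorted:
  d(2*y^2) includes (∂/∂y)(2*y^2) dy = (4*y) dy, which multiplied by dz ∧ dw gives (4*y) dy ∧ dz ∧ dw
Collecting like 3-forms: d(omega) = (4*y) dy ∧ dz ∧ dw.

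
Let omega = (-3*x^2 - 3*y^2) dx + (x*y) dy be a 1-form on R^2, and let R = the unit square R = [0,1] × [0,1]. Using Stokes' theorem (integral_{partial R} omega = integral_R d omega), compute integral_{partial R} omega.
integral_(partial R) omega = 7/2

Stokes: integral_partial_R omega = integral_R d omega with d omega = (∂Q/∂x - ∂P/∂y) dx ∧ dy.
  ∂Q/∂x = y
  ∂P/∂y = -6*y
  integrand = ∂Q/∂x - ∂P/∂y = 7*y.
Integrating over R: integral_0^1 integral_0^1 (7*y) dx dy = 7/2.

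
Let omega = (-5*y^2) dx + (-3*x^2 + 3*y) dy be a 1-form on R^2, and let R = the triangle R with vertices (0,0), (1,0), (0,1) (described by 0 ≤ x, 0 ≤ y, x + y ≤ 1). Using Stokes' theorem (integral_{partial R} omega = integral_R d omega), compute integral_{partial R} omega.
integral_(partial R) omega = 2/3

Stokes: integral_partial_R omega = integral_R d omega with d omega = (∂Q/∂x - ∂P/∂y) dx ∧ dy.
  ∂Q/∂x = -6*x
  ∂P/∂y = -10*y
  integrand = ∂Q/∂x - ∂P/∂y = -6*x + 10*y.
Integrating over R: integral_0^1 integral_0^{1-x} (-6*x + 10*y) dy dx = 2/3.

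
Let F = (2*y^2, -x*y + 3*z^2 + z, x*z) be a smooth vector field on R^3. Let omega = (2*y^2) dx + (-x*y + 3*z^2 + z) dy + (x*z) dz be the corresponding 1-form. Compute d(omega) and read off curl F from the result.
d(omega) = (-6*z - 1) dy ∧ dz + (-z) dz ∧ dx + (-5*y) dx ∧ dy; curl F = (-6*z - 1, -z, -5*y)

d omega = sum_{i<j} (∂f_j/∂x_i - ∂f_i/∂x_j) dx_i ∧ dx_j. Under the identification (dy ∧ dz, dz ∧ dx, dx ∧ dy) ↔ (e_x, e_y, e_z), the coefficients are exactly the components of curl F. Compute:
  ∂R/∂y - ∂Q/∂z = (0) - (6*z + 1) = -6*z - 1
  ∂P/∂z - ∂R/∂x = (0) - (z) = -z
  ∂Q/∂x - ∂P/∂y = (-y) - (4*y) = -5*y.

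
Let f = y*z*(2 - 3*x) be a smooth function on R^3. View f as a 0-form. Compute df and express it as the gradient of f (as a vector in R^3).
df = (-3*y*z) dx + (z*(2 - 3*x)) dy + (y*(2 - 3*x)) dz; grad f = (-3*y*z, z*(2 - 3*x), y*(2 - 3*x))

For a 0-form f, d f = (∂f/∂x) dx + (∂f/∂y) dy + (∂f/∂z) dz. The components of the vector representation are exactly the entries of grad f in Cartesian coordinates:
  ∂f/∂x = -3*y*z
  ∂f/∂y = z*(2 - 3*x)
  ∂f/∂z = y*(2 - 3*x).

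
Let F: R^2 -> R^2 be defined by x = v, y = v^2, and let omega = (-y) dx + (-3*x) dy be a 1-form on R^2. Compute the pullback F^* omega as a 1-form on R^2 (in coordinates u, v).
F^* omega = (-7*v^2) dv

Using F^*(f dg) = (f ∘ F) d(g ∘ F), substitute each coordinate x_i by F_i(u, v) in f_i, and replace dx_i by d F_i = (∂F_i/∂u) du + (∂F_i/∂v) dv.
  For the x component: f_1(F) = -v^2; d F_1 = (0) du + (1) dv
  For the y component: f_2(F) = -3*v; d F_2 = (0) du + (2*v) dv
Combining and collecting du, dv coefficients:
  coeff of du: 0
  coeff of dv: -7*v^2
F^* omega = (-7*v^2) dv.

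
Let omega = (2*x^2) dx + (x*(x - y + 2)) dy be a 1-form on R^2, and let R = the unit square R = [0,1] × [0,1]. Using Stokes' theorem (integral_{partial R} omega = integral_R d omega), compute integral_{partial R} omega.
integral_(partial R) omega = 5/2

Stokes: integral_partial_R omega = integral_R d omega with d omega = (∂Q/∂x - ∂P/∂y) dx ∧ dy.
  ∂Q/∂x = 2*x - y + 2
  ∂P/∂y = 0
  integrand = ∂Q/∂x - ∂P/∂y = 2*x - y + 2.
Integrating over R: integral_0^1 integral_0^1 (2*x - y + 2) dx dy = 5/2.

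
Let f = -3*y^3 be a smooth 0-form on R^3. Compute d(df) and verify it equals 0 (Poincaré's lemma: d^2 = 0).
d(df) = 0

Step 1: df = sum_i (∂f/∂x_i) dx_i = (0) dx + (-9*y^2) dy + (0) dz.
Step 2: Apply d again. Using the 1-form formula, the coefficient of dx ∧ dy in d(df) is ∂^2 f/∂x ∂y - ∂^2 f/∂y ∂x = (0) - (0) = 0 (equality of mixed partials for smooth f).
Similarly for dx ∧ dz and dy ∧ dz — all coefficients vanish. So d(df) = 0.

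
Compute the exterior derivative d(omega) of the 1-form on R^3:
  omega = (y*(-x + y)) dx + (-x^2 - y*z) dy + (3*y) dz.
d(omega) = (-x - 2*y) dx ∧ dy + (y + 3) dy ∧ dz

For a 1-form omega = sum_i f_i dx_i, the exterior derivative is
  d(omega) = sum_{i < j} (∂f_j/∂x_i - ∂f_i/∂x_j) dx_i ∧ dx_j.
  coefficient of dx ∧ dy: ∂f_2/∂x - ∂f_1/∂y = ∂(-x^2 - y*z)/∂x - ∂(y*(-x + y))/∂y = -x - 2*y
  coefficient of dy ∧ dz: ∂f_3/∂y - ∂f_2/∂z = ∂(3*y)/∂y - ∂(-x^2 - y*z)/∂z = y + 3
Assembling: d(omega) = (-x - 2*y) dx ∧ dy + (y + 3) dy ∧ dz.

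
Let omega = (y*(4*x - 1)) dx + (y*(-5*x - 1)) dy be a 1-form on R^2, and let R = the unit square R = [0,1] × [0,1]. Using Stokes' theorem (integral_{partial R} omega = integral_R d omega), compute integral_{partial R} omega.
integral_(partial R) omega = -7/2

Stokes: integral_partial_R omega = integral_R d omega with d omega = (∂Q/∂x - ∂P/∂y) dx ∧ dy.
  ∂Q/∂x = -5*y
  ∂P/∂y = 4*x - 1
  integrand = ∂Q/∂x - ∂P/∂y = -4*x - 5*y + 1.
Integrating over R: integral_0^1 integral_0^1 (-4*x - 5*y + 1) dx dy = -7/2.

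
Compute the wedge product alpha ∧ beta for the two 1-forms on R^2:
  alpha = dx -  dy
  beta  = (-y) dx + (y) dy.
alpha ∧ beta = 0

Distribute the wedge, using dx_i ∧ dx_j = -dx_j ∧ dx_i and dx_i ∧ dx_i = 0. For each pair (i, j) with i < j, the coefficient of dx_i ∧ dx_j in alpha ∧ beta is (alpha_i * beta_j - alpha_j * beta_i). Collecting: alpha ∧ beta = 0.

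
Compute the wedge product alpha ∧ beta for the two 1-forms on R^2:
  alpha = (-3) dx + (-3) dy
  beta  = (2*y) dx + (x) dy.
alpha ∧ beta = (-3*x + 6*y) dx ∧ dy

Distribute the wedge, using dx_i ∧ dx_j = -dx_j ∧ dx_i and dx_i ∧ dx_i = 0. For each pair (i, j) with i < j, the coefficient of dx_i ∧ dx_j in alpha ∧ beta is (alpha_i * beta_j - alpha_j * beta_i). Collecting: alpha ∧ beta = (-3*x + 6*y) dx ∧ dy.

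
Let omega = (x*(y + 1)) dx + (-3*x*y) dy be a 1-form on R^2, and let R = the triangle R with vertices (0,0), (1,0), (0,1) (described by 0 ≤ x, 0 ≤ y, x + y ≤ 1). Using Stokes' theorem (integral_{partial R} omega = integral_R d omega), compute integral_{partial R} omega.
integral_(partial R) omega = -2/3

Stokes: integral_partial_R omega = integral_R d omega with d omega = (∂Q/∂x - ∂P/∂y) dx ∧ dy.
  ∂Q/∂x = -3*y
  ∂P/∂y = x
  integrand = ∂Q/∂x - ∂P/∂y = -x - 3*y.
Integrating over R: integral_0^1 integral_0^{1-x} (-x - 3*y) dy dx = -2/3.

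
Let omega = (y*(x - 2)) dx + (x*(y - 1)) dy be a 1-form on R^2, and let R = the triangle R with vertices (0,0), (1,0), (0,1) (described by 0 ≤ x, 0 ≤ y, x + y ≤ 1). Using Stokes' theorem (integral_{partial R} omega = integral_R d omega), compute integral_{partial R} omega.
integral_(partial R) omega = 1/2

Stokes: integral_partial_R omega = integral_R d omega with d omega = (∂Q/∂x - ∂P/∂y) dx ∧ dy.
  ∂Q/∂x = y - 1
  ∂P/∂y = x - 2
  integrand = ∂Q/∂x - ∂P/∂y = -x + y + 1.
Integrating over R: integral_0^1 integral_0^{1-x} (-x + y + 1) dy dx = 1/2.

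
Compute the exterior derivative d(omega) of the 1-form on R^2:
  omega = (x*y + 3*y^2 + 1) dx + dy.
d(omega) = (-x - 6*y) dx ∧ dy

For a 1-form omega = sum_i f_i dx_i, the exterior derivative is
  d(omega) = sum_{i < j} (∂f_j/∂x_i - ∂f_i/∂x_j) dx_i ∧ dx_j.
  coefficient of dx ∧ dy: ∂f_2/∂x - ∂f_1/∂y = ∂(1)/∂x - ∂(x*y + 3*y^2 + 1)/∂y = -x - 6*y
Assembling: d(omega) = (-x - 6*y) dx ∧ dy.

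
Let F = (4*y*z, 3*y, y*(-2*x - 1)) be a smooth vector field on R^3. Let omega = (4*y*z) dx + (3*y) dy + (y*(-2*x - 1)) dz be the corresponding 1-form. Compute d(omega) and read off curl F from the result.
d(omega) = (-2*x - 1) dy ∧ dz + (6*y) dz ∧ dx + (-4*z) dx ∧ dy; curl F = (-2*x - 1, 6*y, -4*z)

d omega = sum_{i<j} (∂f_j/∂x_i - ∂f_i/∂x_j) dx_i ∧ dx_j. Under the identification (dy ∧ dz, dz ∧ dx, dx ∧ dy) ↔ (e_x, e_y, e_z), the coefficients are exactly the components of curl F. Compute:
  ∂R/∂y - ∂Q/∂z = (-2*x - 1) - (0) = -2*x - 1
  ∂P/∂z - ∂R/∂x = (4*y) - (-2*y) = 6*y
  ∂Q/∂x - ∂P/∂y = (0) - (4*z) = -4*z.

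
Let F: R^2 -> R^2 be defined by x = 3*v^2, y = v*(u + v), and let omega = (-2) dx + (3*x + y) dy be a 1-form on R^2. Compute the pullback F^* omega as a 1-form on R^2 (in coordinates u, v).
F^* omega = (v^2*(u + 10*v)) du + (v*(u^2 + 12*u*v + 20*v^2 - 12)) dv

Using F^*(f dg) = (f ∘ F) d(g ∘ F), substitute each coordinate x_i by F_i(u, v) in f_i, and replace dx_i by d F_i = (∂F_i/∂u) du + (∂F_i/∂v) dv.
  For the x component: f_1(F) = -2; d F_1 = (0) du + (6*v) dv
  For the y component: f_2(F) = v*(u + 10*v); d F_2 = (v) du + (u + 2*v) dv
Combining and collecting du, dv coefficients:
  coeff of du: v^2*(u + 10*v)
  coeff of dv: v*(u^2 + 12*u*v + 20*v^2 - 12)
F^* omega = (v^2*(u + 10*v)) du + (v*(u^2 + 12*u*v + 20*v^2 - 12)) dv.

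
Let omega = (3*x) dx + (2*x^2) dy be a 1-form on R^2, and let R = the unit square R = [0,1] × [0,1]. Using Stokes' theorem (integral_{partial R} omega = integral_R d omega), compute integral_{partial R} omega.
integral_(partial R) omega = 2

Stokes: integral_partial_R omega = integral_R d omega with d omega = (∂Q/∂x - ∂P/∂y) dx ∧ dy.
  ∂Q/∂x = 4*x
  ∂P/∂y = 0
  integrand = ∂Q/∂x - ∂P/∂y = 4*x.
Integrating over R: integral_0^1 integral_0^1 (4*x) dx dy = 2.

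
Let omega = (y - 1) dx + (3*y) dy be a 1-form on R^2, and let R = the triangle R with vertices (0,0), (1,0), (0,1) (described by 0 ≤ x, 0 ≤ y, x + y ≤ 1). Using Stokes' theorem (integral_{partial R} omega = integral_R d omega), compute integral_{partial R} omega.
integral_(partial R) omega = -1/2

Stokes: integral_partial_R omega = integral_R d omega with d omega = (∂Q/∂x - ∂P/∂y) dx ∧ dy.
  ∂Q/∂x = 0
  ∂P/∂y = 1
  integrand = ∂Q/∂x - ∂P/∂y = -1.
Integrating over R: integral_0^1 integral_0^{1-x} (-1) dy dx = -1/2.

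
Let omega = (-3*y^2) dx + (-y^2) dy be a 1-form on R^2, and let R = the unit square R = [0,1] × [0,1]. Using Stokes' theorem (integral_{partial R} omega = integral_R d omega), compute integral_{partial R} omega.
integral_(partial R) omega = 3

Stokes: integral_partial_R omega = integral_R d omega with d omega = (∂Q/∂x - ∂P/∂y) dx ∧ dy.
  ∂Q/∂x = 0
  ∂P/∂y = -6*y
  integrand = ∂Q/∂x - ∂P/∂y = 6*y.
Integrating over R: integral_0^1 integral_0^1 (6*y) dx dy = 3.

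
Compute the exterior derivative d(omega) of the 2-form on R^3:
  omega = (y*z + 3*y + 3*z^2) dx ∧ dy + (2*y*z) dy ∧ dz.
d(omega) = (y + 6*z) dx ∧ dy ∧ dz

For a 2-form omega = sum_{i<j} g_{ij} dx_i ∧ dx_j, the exterior derivative is
  d(omega) = sum_{i<j} d(g_{ij}) ∧ dx_i ∧ dx_j = sum_{i<j, k} (∂g_{ij}/∂x_k) dx_k ∧ dx_i ∧ dx_j.
Expand each term, using dx_k ∧ dx_i ∧ dx_j = sgn(permutation) dx_{(a)} ∧ dx_{(b)} ∧ dx_{(c)} with (a < b < c) sorted:
  d(y*z + 3*y + 3*z^2) includes (∂/∂z)(y*z + 3*y + 3*z^2) dz = (y + 6*z) dz, which multiplied by dx ∧ dy gives (y + 6*z) dx ∧ dy ∧ dz
Collecting like 3-forms: d(omega) = (y + 6*z) dx ∧ dy ∧ dz.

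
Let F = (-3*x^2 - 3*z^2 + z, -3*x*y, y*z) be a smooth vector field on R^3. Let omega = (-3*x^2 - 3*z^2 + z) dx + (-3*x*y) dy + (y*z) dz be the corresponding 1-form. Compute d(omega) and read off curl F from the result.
d(omega) = (z) dy ∧ dz + (1 - 6*z) dz ∧ dx + (-3*y) dx ∧ dy; curl F = (z, 1 - 6*z, -3*y)

d omega = sum_{i<j} (∂f_j/∂x_i - ∂f_i/∂x_j) dx_i ∧ dx_j. Under the identification (dy ∧ dz, dz ∧ dx, dx ∧ dy) ↔ (e_x, e_y, e_z), the coefficients are exactly the components of curl F. Compute:
  ∂R/∂y - ∂Q/∂z = (z) - (0) = z
  ∂P/∂z - ∂R/∂x = (1 - 6*z) - (0) = 1 - 6*z
  ∂Q/∂x - ∂P/∂y = (-3*y) - (0) = -3*y.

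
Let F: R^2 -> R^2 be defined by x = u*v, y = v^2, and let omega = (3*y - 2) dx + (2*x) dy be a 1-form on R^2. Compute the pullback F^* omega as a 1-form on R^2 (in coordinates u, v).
F^* omega = (v*(3*v^2 - 2)) du + (u*(7*v^2 - 2)) dv

Using F^*(f dg) = (f ∘ F) d(g ∘ F), substitute each coordinate x_i by F_i(u, v) in f_i, and replace dx_i by d F_i = (∂F_i/∂u) du + (∂F_i/∂v) dv.
  For the x component: f_1(F) = 3*v^2 - 2; d F_1 = (v) du + (u) dv
  For the y component: f_2(F) = 2*u*v; d F_2 = (0) du + (2*v) dv
Combining and collecting du, dv coefficients:
  coeff of du: v*(3*v^2 - 2)
  coeff of dv: u*(7*v^2 - 2)
F^* omega = (v*(3*v^2 - 2)) du + (u*(7*v^2 - 2)) dv.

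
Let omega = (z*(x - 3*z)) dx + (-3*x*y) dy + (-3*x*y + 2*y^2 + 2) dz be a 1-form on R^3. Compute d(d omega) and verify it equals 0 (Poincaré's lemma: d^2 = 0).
d(d omega) = 0

Step 1: d omega = sum_{i<j} (∂f_j/∂x_i - ∂f_i/∂x_j) dx_i ∧ dx_j:
  coeff of dx ∧ dy: -3*y
  coeff of dx ∧ dz: -x - 3*y + 6*z
  coeff of dy ∧ dz: -3*x + 4*y
Step 2: Apply d again to each 2-form coefficient. The only possible 3-form in R^3 is dx ∧ dy ∧ dz, with coefficient
  ∂(coeff of dy∧dz)/∂x - ∂(coeff of dx∧dz)/∂y + ∂(coeff of dx∧dy)/∂z
  = ∂/∂x (-3*x + 4*y) - ∂/∂y (-x - 3*y + 6*z) + ∂/∂z (-3*y).
Each of these terms simplifies to sums of mixed partials that cancel in pairs. The result is 0 (by equality of mixed partials for smooth functions — Schwarz / Clairaut).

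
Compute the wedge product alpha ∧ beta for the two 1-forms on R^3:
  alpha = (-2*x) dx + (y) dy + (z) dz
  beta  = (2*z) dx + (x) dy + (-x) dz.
alpha ∧ beta = (-2*x^2 - 2*y*z) dx ∧ dy + (2*x^2 - 2*z^2) dx ∧ dz + (-x*(y + z)) dy ∧ dz

Distribute the wedge, using dx_i ∧ dx_j = -dx_j ∧ dx_i and dx_i ∧ dx_i = 0. For each pair (i, j) with i < j, the coefficient of dx_i ∧ dx_j in alpha ∧ beta is (alpha_i * beta_j - alpha_j * beta_i). Collecting: alpha ∧ beta = (-2*x^2 - 2*y*z) dx ∧ dy + (2*x^2 - 2*z^2) dx ∧ dz + (-x*(y + z)) dy ∧ dz.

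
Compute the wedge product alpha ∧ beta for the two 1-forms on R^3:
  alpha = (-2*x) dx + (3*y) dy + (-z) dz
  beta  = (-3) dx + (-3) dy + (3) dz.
alpha ∧ beta = (6*x + 9*y) dx ∧ dy + (-6*x - 3*z) dx ∧ dz + (9*y - 3*z) dy ∧ dz

Distribute the wedge, using dx_i ∧ dx_j = -dx_j ∧ dx_i and dx_i ∧ dx_i = 0. For each pair (i, j) with i < j, the coefficient of dx_i ∧ dx_j in alpha ∧ beta is (alpha_i * beta_j - alpha_j * beta_i). Collecting: alpha ∧ beta = (6*x + 9*y) dx ∧ dy + (-6*x - 3*z) dx ∧ dz + (9*y - 3*z) dy ∧ dz.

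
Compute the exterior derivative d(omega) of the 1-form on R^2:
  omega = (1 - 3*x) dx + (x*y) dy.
d(omega) = (y) dx ∧ dy

For a 1-form omega = sum_i f_i dx_i, the exterior derivative is
  d(omega) = sum_{i < j} (∂f_j/∂x_i - ∂f_i/∂x_j) dx_i ∧ dx_j.
  coefficient of dx ∧ dy: ∂f_2/∂x - ∂f_1/∂y = ∂(x*y)/∂x - ∂(1 - 3*x)/∂y = y
Assembling: d(omega) = (y) dx ∧ dy.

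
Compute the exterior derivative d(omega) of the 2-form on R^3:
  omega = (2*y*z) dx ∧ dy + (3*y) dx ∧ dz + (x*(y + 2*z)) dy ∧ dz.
d(omega) = (3*y + 2*z - 3) dx ∧ dy ∧ dz

For a 2-form omega = sum_{i<j} g_{ij} dx_i ∧ dx_j, the exterior derivative is
  d(omega) = sum_{i<j} d(g_{ij}) ∧ dx_i ∧ dx_j = sum_{i<j, k} (∂g_{ij}/∂x_k) dx_k ∧ dx_i ∧ dx_j.
Expand each term, using dx_k ∧ dx_i ∧ dx_j = sgn(permutation) dx_{(a)} ∧ dx_{(b)} ∧ dx_{(c)} with (a < b < c) sorted:
  d(2*y*z) includes (∂/∂z)(2*y*z) dz = (2*y) dz, which multiplied by dx ∧ dy gives (2*y) dx ∧ dy ∧ dz
  d(3*y) includes (∂/∂y)(3*y) dy = (3) dy, which multiplied by dx ∧ dz gives (-3) dx ∧ dy ∧ dz
  d(x*(y + 2*z)) includes (∂/∂x)(x*(y + 2*z)) dx = (y + 2*z) dx, which multiplied by dy ∧ dz gives (y + 2*z) dx ∧ dy ∧ dz
Collecting like 3-forms: d(omega) = (3*y + 2*z - 3) dx ∧ dy ∧ dz.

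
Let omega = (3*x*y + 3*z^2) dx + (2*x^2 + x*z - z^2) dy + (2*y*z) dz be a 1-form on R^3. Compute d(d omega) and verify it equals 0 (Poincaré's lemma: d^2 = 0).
d(d omega) = 0

Step 1: d omega = sum_{i<j} (∂f_j/∂x_i - ∂f_i/∂x_j) dx_i ∧ dx_j:
  coeff of dx ∧ dy: x + z
  coeff of dx ∧ dz: -6*z
  coeff of dy ∧ dz: -x + 4*z
Step 2: Apply d again to each 2-form coefficient. The only possible 3-form in R^3 is dx ∧ dy ∧ dz, with coefficient
  ∂(coeff of dy∧dz)/∂x - ∂(coeff of dx∧dz)/∂y + ∂(coeff of dx∧dy)/∂z
  = ∂/∂x (-x + 4*z) - ∂/∂y (-6*z) + ∂/∂z (x + z).
Each of these terms simplifies to sums of mixed partials that cancel in pairs. The result is 0 (by equality of mixed partials for smooth functions — Schwarz / Clairaut).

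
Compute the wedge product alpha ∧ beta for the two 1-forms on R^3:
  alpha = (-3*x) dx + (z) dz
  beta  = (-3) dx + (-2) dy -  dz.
alpha ∧ beta = (6*x) dx ∧ dy + (3*x + 3*z) dx ∧ dz + (2*z) dy ∧ dz

Distribute the wedge, using dx_i ∧ dx_j = -dx_j ∧ dx_i and dx_i ∧ dx_i = 0. For each pair (i, j) with i < j, the coefficient of dx_i ∧ dx_j in alpha ∧ beta is (alpha_i * beta_j - alpha_j * beta_i). Collecting: alpha ∧ beta = (6*x) dx ∧ dy + (3*x + 3*z) dx ∧ dz + (2*z) dy ∧ dz.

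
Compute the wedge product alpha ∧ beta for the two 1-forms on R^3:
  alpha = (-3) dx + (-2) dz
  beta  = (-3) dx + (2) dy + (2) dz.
alpha ∧ beta = (-6) dx ∧ dy + (-12) dx ∧ dz + (4) dy ∧ dz

Distribute the wedge, using dx_i ∧ dx_j = -dx_j ∧ dx_i and dx_i ∧ dx_i = 0. For each pair (i, j) with i < j, the coefficient of dx_i ∧ dx_j in alpha ∧ beta is (alpha_i * beta_j - alpha_j * beta_i). Collecting: alpha ∧ beta = (-6) dx ∧ dy + (-12) dx ∧ dz + (4) dy ∧ dz.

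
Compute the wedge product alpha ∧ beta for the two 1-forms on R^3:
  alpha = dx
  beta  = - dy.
alpha ∧ beta = (-1) dx ∧ dy

Distribute the wedge, using dx_i ∧ dx_j = -dx_j ∧ dx_i and dx_i ∧ dx_i = 0. For each pair (i, j) with i < j, the coefficient of dx_i ∧ dx_j in alpha ∧ beta is (alpha_i * beta_j - alpha_j * beta_i). Collecting: alpha ∧ beta = (-1) dx ∧ dy.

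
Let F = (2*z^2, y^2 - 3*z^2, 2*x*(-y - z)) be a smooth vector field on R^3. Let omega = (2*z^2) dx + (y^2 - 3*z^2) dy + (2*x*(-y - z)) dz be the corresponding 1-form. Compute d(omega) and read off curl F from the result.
d(omega) = (-2*x + 6*z) dy ∧ dz + (2*y + 6*z) dz ∧ dx + (0) dx ∧ dy; curl F = (-2*x + 6*z, 2*y + 6*z, 0)

d omega = sum_{i<j} (∂f_j/∂x_i - ∂f_i/∂x_j) dx_i ∧ dx_j. Under the identification (dy ∧ dz, dz ∧ dx, dx ∧ dy) ↔ (e_x, e_y, e_z), the coefficients are exactly the components of curl F. Compute:
  ∂R/∂y - ∂Q/∂z = (-2*x) - (-6*z) = -2*x + 6*z
  ∂P/∂z - ∂R/∂x = (4*z) - (-2*y - 2*z) = 2*y + 6*z
  ∂Q/∂x - ∂P/∂y = (0) - (0) = 0.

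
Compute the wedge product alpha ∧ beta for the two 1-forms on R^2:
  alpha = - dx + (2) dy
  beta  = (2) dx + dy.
alpha ∧ beta = (-5) dx ∧ dy

Distribute the wedge, using dx_i ∧ dx_j = -dx_j ∧ dx_i and dx_i ∧ dx_i = 0. For each pair (i, j) with i < j, the coefficient of dx_i ∧ dx_j in alpha ∧ beta is (alpha_i * beta_j - alpha_j * beta_i). Collecting: alpha ∧ beta = (-5) dx ∧ dy.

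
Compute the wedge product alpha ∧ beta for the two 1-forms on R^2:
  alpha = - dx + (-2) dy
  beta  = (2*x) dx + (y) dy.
alpha ∧ beta = (4*x - y) dx ∧ dy

Distribute the wedge, using dx_i ∧ dx_j = -dx_j ∧ dx_i and dx_i ∧ dx_i = 0. For each pair (i, j) with i < j, the coefficient of dx_i ∧ dx_j in alpha ∧ beta is (alpha_i * beta_j - alpha_j * beta_i). Collecting: alpha ∧ beta = (4*x - y) dx ∧ dy.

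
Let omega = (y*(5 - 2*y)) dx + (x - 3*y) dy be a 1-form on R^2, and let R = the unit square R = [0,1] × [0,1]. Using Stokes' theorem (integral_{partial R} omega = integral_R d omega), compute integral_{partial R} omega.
integral_(partial R) omega = -2

Stokes: integral_partial_R omega = integral_R d omega with d omega = (∂Q/∂x - ∂P/∂y) dx ∧ dy.
  ∂Q/∂x = 1
  ∂P/∂y = 5 - 4*y
  integrand = ∂Q/∂x - ∂P/∂y = 4*y - 4.
Integrating over R: integral_0^1 integral_0^1 (4*y - 4) dx dy = -2.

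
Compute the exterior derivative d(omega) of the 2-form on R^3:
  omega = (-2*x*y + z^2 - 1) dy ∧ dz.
d(omega) = (-2*y) dx ∧ dy ∧ dz

For a 2-form omega = sum_{i<j} g_{ij} dx_i ∧ dx_j, the exterior derivative is
  d(omega) = sum_{i<j} d(g_{ij}) ∧ dx_i ∧ dx_j = sum_{i<j, k} (∂g_{ij}/∂x_k) dx_k ∧ dx_i ∧ dx_j.
Expand each term, using dx_k ∧ dx_i ∧ dx_j = sgn(permutation) dx_{(a)} ∧ dx_{(b)} ∧ dx_{(c)} with (a < b < c) sorted:
  d(-2*x*y + z^2 - 1) includes (∂/∂x)(-2*x*y + z^2 - 1) dx = (-2*y) dx, which multiplied by dy ∧ dz gives (-2*y) dx ∧ dy ∧ dz
Collecting like 3-forms: d(omega) = (-2*y) dx ∧ dy ∧ dz.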